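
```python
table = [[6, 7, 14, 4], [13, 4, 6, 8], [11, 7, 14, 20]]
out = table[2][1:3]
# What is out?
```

table[2] = [11, 7, 14, 20]. table[2] has length 4. The slice table[2][1:3] selects indices [1, 2] (1->7, 2->14), giving [7, 14].

[7, 14]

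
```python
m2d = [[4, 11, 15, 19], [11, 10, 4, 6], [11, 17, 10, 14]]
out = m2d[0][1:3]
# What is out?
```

m2d[0] = [4, 11, 15, 19]. m2d[0] has length 4. The slice m2d[0][1:3] selects indices [1, 2] (1->11, 2->15), giving [11, 15].

[11, 15]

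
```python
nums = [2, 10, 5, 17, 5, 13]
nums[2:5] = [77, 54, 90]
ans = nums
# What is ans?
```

nums starts as [2, 10, 5, 17, 5, 13] (length 6). The slice nums[2:5] covers indices [2, 3, 4] with values [5, 17, 5]. Replacing that slice with [77, 54, 90] (same length) produces [2, 10, 77, 54, 90, 13].

[2, 10, 77, 54, 90, 13]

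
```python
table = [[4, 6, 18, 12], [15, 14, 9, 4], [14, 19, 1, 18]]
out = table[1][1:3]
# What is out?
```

table[1] = [15, 14, 9, 4]. table[1] has length 4. The slice table[1][1:3] selects indices [1, 2] (1->14, 2->9), giving [14, 9].

[14, 9]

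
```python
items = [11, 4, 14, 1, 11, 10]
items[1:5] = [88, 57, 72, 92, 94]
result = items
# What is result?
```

items starts as [11, 4, 14, 1, 11, 10] (length 6). The slice items[1:5] covers indices [1, 2, 3, 4] with values [4, 14, 1, 11]. Replacing that slice with [88, 57, 72, 92, 94] (different length) produces [11, 88, 57, 72, 92, 94, 10].

[11, 88, 57, 72, 92, 94, 10]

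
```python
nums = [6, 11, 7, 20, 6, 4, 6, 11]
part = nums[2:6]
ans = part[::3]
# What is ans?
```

nums has length 8. The slice nums[2:6] selects indices [2, 3, 4, 5] (2->7, 3->20, 4->6, 5->4), giving [7, 20, 6, 4]. So part = [7, 20, 6, 4]. part has length 4. The slice part[::3] selects indices [0, 3] (0->7, 3->4), giving [7, 4].

[7, 4]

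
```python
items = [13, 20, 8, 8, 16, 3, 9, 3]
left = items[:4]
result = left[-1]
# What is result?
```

items has length 8. The slice items[:4] selects indices [0, 1, 2, 3] (0->13, 1->20, 2->8, 3->8), giving [13, 20, 8, 8]. So left = [13, 20, 8, 8]. Then left[-1] = 8.

8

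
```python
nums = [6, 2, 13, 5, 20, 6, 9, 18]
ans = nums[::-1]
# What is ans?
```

nums has length 8. The slice nums[::-1] selects indices [7, 6, 5, 4, 3, 2, 1, 0] (7->18, 6->9, 5->6, 4->20, 3->5, 2->13, 1->2, 0->6), giving [18, 9, 6, 20, 5, 13, 2, 6].

[18, 9, 6, 20, 5, 13, 2, 6]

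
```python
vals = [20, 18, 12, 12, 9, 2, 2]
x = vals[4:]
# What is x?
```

vals has length 7. The slice vals[4:] selects indices [4, 5, 6] (4->9, 5->2, 6->2), giving [9, 2, 2].

[9, 2, 2]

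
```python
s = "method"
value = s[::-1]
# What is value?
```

s has length 6. The slice s[::-1] selects indices [5, 4, 3, 2, 1, 0] (5->'d', 4->'o', 3->'h', 2->'t', 1->'e', 0->'m'), giving 'dohtem'.

'dohtem'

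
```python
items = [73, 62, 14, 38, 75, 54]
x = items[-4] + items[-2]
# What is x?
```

items has length 6. Negative index -4 maps to positive index 6 + (-4) = 2. items[2] = 14.
items has length 6. Negative index -2 maps to positive index 6 + (-2) = 4. items[4] = 75.
Sum: 14 + 75 = 89.

89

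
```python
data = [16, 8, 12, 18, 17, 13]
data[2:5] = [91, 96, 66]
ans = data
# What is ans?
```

data starts as [16, 8, 12, 18, 17, 13] (length 6). The slice data[2:5] covers indices [2, 3, 4] with values [12, 18, 17]. Replacing that slice with [91, 96, 66] (same length) produces [16, 8, 91, 96, 66, 13].

[16, 8, 91, 96, 66, 13]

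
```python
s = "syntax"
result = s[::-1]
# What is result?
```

s has length 6. The slice s[::-1] selects indices [5, 4, 3, 2, 1, 0] (5->'x', 4->'a', 3->'t', 2->'n', 1->'y', 0->'s'), giving 'xatnys'.

'xatnys'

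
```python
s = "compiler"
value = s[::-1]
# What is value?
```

s has length 8. The slice s[::-1] selects indices [7, 6, 5, 4, 3, 2, 1, 0] (7->'r', 6->'e', 5->'l', 4->'i', 3->'p', 2->'m', 1->'o', 0->'c'), giving 'relipmoc'.

'relipmoc'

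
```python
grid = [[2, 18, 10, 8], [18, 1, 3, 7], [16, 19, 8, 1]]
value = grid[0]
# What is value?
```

grid has 3 rows. Row 0 is [2, 18, 10, 8].

[2, 18, 10, 8]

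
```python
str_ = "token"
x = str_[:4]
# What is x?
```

str_ has length 5. The slice str_[:4] selects indices [0, 1, 2, 3] (0->'t', 1->'o', 2->'k', 3->'e'), giving 'toke'.

'toke'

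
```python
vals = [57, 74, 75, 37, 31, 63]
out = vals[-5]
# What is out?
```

vals has length 6. Negative index -5 maps to positive index 6 + (-5) = 1. vals[1] = 74.

74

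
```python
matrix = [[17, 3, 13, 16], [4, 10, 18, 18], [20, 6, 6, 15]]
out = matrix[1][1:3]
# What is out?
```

matrix[1] = [4, 10, 18, 18]. matrix[1] has length 4. The slice matrix[1][1:3] selects indices [1, 2] (1->10, 2->18), giving [10, 18].

[10, 18]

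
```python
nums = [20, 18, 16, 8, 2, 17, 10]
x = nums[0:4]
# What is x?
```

nums has length 7. The slice nums[0:4] selects indices [0, 1, 2, 3] (0->20, 1->18, 2->16, 3->8), giving [20, 18, 16, 8].

[20, 18, 16, 8]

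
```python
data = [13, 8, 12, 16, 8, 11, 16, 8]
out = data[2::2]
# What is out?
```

data has length 8. The slice data[2::2] selects indices [2, 4, 6] (2->12, 4->8, 6->16), giving [12, 8, 16].

[12, 8, 16]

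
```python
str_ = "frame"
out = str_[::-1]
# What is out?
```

str_ has length 5. The slice str_[::-1] selects indices [4, 3, 2, 1, 0] (4->'e', 3->'m', 2->'a', 1->'r', 0->'f'), giving 'emarf'.

'emarf'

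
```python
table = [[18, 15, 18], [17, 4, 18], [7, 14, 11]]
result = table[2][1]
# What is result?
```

table[2] = [7, 14, 11]. Taking column 1 of that row yields 14.

14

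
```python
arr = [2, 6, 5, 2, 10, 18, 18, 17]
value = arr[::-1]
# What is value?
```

arr has length 8. The slice arr[::-1] selects indices [7, 6, 5, 4, 3, 2, 1, 0] (7->17, 6->18, 5->18, 4->10, 3->2, 2->5, 1->6, 0->2), giving [17, 18, 18, 10, 2, 5, 6, 2].

[17, 18, 18, 10, 2, 5, 6, 2]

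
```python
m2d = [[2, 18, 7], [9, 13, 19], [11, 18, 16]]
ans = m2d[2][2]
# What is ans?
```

m2d[2] = [11, 18, 16]. Taking column 2 of that row yields 16.

16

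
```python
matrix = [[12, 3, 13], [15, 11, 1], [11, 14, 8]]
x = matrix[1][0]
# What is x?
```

matrix[1] = [15, 11, 1]. Taking column 0 of that row yields 15.

15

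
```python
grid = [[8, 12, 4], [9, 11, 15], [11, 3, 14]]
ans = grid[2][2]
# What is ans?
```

grid[2] = [11, 3, 14]. Taking column 2 of that row yields 14.

14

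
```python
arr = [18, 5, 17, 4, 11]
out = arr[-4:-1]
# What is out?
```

arr has length 5. The slice arr[-4:-1] selects indices [1, 2, 3] (1->5, 2->17, 3->4), giving [5, 17, 4].

[5, 17, 4]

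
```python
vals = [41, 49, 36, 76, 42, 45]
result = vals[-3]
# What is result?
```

vals has length 6. Negative index -3 maps to positive index 6 + (-3) = 3. vals[3] = 76.

76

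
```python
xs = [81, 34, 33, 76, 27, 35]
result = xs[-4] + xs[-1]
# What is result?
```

xs has length 6. Negative index -4 maps to positive index 6 + (-4) = 2. xs[2] = 33.
xs has length 6. Negative index -1 maps to positive index 6 + (-1) = 5. xs[5] = 35.
Sum: 33 + 35 = 68.

68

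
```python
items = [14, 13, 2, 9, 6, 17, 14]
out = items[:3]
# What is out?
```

items has length 7. The slice items[:3] selects indices [0, 1, 2] (0->14, 1->13, 2->2), giving [14, 13, 2].

[14, 13, 2]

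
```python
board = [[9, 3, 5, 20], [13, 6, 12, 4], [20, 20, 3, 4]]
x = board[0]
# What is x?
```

board has 3 rows. Row 0 is [9, 3, 5, 20].

[9, 3, 5, 20]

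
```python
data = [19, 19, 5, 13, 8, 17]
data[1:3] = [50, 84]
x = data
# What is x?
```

data starts as [19, 19, 5, 13, 8, 17] (length 6). The slice data[1:3] covers indices [1, 2] with values [19, 5]. Replacing that slice with [50, 84] (same length) produces [19, 50, 84, 13, 8, 17].

[19, 50, 84, 13, 8, 17]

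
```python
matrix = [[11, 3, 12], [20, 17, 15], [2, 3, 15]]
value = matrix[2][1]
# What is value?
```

matrix[2] = [2, 3, 15]. Taking column 1 of that row yields 3.

3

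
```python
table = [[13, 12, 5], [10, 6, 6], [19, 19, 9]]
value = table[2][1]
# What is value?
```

table[2] = [19, 19, 9]. Taking column 1 of that row yields 19.

19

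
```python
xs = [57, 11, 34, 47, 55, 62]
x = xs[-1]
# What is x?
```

xs has length 6. Negative index -1 maps to positive index 6 + (-1) = 5. xs[5] = 62.

62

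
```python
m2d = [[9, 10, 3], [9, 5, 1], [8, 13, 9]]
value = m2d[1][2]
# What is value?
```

m2d[1] = [9, 5, 1]. Taking column 2 of that row yields 1.

1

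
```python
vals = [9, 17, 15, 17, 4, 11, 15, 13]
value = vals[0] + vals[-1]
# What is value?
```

vals has length 8. vals[0] = 9.
vals has length 8. Negative index -1 maps to positive index 8 + (-1) = 7. vals[7] = 13.
Sum: 9 + 13 = 22.

22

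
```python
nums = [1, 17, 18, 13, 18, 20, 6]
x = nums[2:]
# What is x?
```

nums has length 7. The slice nums[2:] selects indices [2, 3, 4, 5, 6] (2->18, 3->13, 4->18, 5->20, 6->6), giving [18, 13, 18, 20, 6].

[18, 13, 18, 20, 6]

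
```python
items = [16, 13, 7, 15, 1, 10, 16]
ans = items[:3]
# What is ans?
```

items has length 7. The slice items[:3] selects indices [0, 1, 2] (0->16, 1->13, 2->7), giving [16, 13, 7].

[16, 13, 7]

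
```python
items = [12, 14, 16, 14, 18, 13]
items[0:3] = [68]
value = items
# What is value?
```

items starts as [12, 14, 16, 14, 18, 13] (length 6). The slice items[0:3] covers indices [0, 1, 2] with values [12, 14, 16]. Replacing that slice with [68] (different length) produces [68, 14, 18, 13].

[68, 14, 18, 13]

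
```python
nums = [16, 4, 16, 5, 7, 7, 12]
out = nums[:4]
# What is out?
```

nums has length 7. The slice nums[:4] selects indices [0, 1, 2, 3] (0->16, 1->4, 2->16, 3->5), giving [16, 4, 16, 5].

[16, 4, 16, 5]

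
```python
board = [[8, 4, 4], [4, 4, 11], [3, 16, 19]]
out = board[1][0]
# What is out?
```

board[1] = [4, 4, 11]. Taking column 0 of that row yields 4.

4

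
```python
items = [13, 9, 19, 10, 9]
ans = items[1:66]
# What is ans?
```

items has length 5. The slice items[1:66] selects indices [1, 2, 3, 4] (1->9, 2->19, 3->10, 4->9), giving [9, 19, 10, 9].

[9, 19, 10, 9]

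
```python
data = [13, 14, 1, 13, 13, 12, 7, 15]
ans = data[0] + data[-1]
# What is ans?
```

data has length 8. data[0] = 13.
data has length 8. Negative index -1 maps to positive index 8 + (-1) = 7. data[7] = 15.
Sum: 13 + 15 = 28.

28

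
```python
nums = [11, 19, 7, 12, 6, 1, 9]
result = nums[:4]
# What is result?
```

nums has length 7. The slice nums[:4] selects indices [0, 1, 2, 3] (0->11, 1->19, 2->7, 3->12), giving [11, 19, 7, 12].

[11, 19, 7, 12]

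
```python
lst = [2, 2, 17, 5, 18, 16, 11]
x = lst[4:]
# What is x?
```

lst has length 7. The slice lst[4:] selects indices [4, 5, 6] (4->18, 5->16, 6->11), giving [18, 16, 11].

[18, 16, 11]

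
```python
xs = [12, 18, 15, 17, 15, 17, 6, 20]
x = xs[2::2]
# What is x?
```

xs has length 8. The slice xs[2::2] selects indices [2, 4, 6] (2->15, 4->15, 6->6), giving [15, 15, 6].

[15, 15, 6]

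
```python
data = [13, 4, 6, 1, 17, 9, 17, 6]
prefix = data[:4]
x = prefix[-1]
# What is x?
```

data has length 8. The slice data[:4] selects indices [0, 1, 2, 3] (0->13, 1->4, 2->6, 3->1), giving [13, 4, 6, 1]. So prefix = [13, 4, 6, 1]. Then prefix[-1] = 1.

1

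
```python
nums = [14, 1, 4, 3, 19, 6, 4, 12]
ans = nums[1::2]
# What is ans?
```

nums has length 8. The slice nums[1::2] selects indices [1, 3, 5, 7] (1->1, 3->3, 5->6, 7->12), giving [1, 3, 6, 12].

[1, 3, 6, 12]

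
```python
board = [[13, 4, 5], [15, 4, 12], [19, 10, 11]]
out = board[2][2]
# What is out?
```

board[2] = [19, 10, 11]. Taking column 2 of that row yields 11.

11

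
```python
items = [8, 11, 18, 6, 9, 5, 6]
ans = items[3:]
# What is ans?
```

items has length 7. The slice items[3:] selects indices [3, 4, 5, 6] (3->6, 4->9, 5->5, 6->6), giving [6, 9, 5, 6].

[6, 9, 5, 6]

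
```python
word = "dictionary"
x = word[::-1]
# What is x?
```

word has length 10. The slice word[::-1] selects indices [9, 8, 7, 6, 5, 4, 3, 2, 1, 0] (9->'y', 8->'r', 7->'a', 6->'n', 5->'o', 4->'i', 3->'t', 2->'c', 1->'i', 0->'d'), giving 'yranoitcid'.

'yranoitcid'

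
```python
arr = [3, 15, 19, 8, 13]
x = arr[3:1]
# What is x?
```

arr has length 5. The slice arr[3:1] resolves to an empty index range, so the result is [].

[]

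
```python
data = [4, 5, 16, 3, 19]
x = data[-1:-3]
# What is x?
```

data has length 5. The slice data[-1:-3] resolves to an empty index range, so the result is [].

[]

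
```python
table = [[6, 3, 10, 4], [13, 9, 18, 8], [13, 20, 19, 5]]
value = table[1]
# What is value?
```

table has 3 rows. Row 1 is [13, 9, 18, 8].

[13, 9, 18, 8]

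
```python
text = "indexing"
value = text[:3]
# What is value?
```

text has length 8. The slice text[:3] selects indices [0, 1, 2] (0->'i', 1->'n', 2->'d'), giving 'ind'.

'ind'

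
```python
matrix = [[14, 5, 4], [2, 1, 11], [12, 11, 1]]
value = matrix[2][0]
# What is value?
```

matrix[2] = [12, 11, 1]. Taking column 0 of that row yields 12.

12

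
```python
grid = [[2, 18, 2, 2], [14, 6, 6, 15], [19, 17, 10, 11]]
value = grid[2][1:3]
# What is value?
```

grid[2] = [19, 17, 10, 11]. grid[2] has length 4. The slice grid[2][1:3] selects indices [1, 2] (1->17, 2->10), giving [17, 10].

[17, 10]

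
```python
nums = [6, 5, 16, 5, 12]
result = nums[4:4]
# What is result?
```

nums has length 5. The slice nums[4:4] resolves to an empty index range, so the result is [].

[]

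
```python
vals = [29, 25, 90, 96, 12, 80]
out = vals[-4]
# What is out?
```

vals has length 6. Negative index -4 maps to positive index 6 + (-4) = 2. vals[2] = 90.

90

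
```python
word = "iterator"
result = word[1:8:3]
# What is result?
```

word has length 8. The slice word[1:8:3] selects indices [1, 4, 7] (1->'t', 4->'a', 7->'r'), giving 'tar'.

'tar'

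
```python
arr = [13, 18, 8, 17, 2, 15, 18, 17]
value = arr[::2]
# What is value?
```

arr has length 8. The slice arr[::2] selects indices [0, 2, 4, 6] (0->13, 2->8, 4->2, 6->18), giving [13, 8, 2, 18].

[13, 8, 2, 18]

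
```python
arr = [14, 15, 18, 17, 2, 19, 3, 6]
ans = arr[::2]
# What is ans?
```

arr has length 8. The slice arr[::2] selects indices [0, 2, 4, 6] (0->14, 2->18, 4->2, 6->3), giving [14, 18, 2, 3].

[14, 18, 2, 3]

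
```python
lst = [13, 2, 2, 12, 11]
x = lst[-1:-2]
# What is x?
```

lst has length 5. The slice lst[-1:-2] resolves to an empty index range, so the result is [].

[]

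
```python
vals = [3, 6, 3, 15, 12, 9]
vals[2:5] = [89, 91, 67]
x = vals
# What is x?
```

vals starts as [3, 6, 3, 15, 12, 9] (length 6). The slice vals[2:5] covers indices [2, 3, 4] with values [3, 15, 12]. Replacing that slice with [89, 91, 67] (same length) produces [3, 6, 89, 91, 67, 9].

[3, 6, 89, 91, 67, 9]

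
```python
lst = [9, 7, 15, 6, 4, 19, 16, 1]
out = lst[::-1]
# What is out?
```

lst has length 8. The slice lst[::-1] selects indices [7, 6, 5, 4, 3, 2, 1, 0] (7->1, 6->16, 5->19, 4->4, 3->6, 2->15, 1->7, 0->9), giving [1, 16, 19, 4, 6, 15, 7, 9].

[1, 16, 19, 4, 6, 15, 7, 9]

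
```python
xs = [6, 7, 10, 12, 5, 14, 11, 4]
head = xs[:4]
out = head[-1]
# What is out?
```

xs has length 8. The slice xs[:4] selects indices [0, 1, 2, 3] (0->6, 1->7, 2->10, 3->12), giving [6, 7, 10, 12]. So head = [6, 7, 10, 12]. Then head[-1] = 12.

12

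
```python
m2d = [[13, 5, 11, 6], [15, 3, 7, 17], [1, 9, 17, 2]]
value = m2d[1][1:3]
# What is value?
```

m2d[1] = [15, 3, 7, 17]. m2d[1] has length 4. The slice m2d[1][1:3] selects indices [1, 2] (1->3, 2->7), giving [3, 7].

[3, 7]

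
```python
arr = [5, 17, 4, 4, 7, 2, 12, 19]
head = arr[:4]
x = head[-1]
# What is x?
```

arr has length 8. The slice arr[:4] selects indices [0, 1, 2, 3] (0->5, 1->17, 2->4, 3->4), giving [5, 17, 4, 4]. So head = [5, 17, 4, 4]. Then head[-1] = 4.

4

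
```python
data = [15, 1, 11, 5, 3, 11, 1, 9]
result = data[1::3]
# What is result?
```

data has length 8. The slice data[1::3] selects indices [1, 4, 7] (1->1, 4->3, 7->9), giving [1, 3, 9].

[1, 3, 9]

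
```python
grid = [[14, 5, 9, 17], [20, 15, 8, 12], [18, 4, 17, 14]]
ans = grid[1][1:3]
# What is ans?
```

grid[1] = [20, 15, 8, 12]. grid[1] has length 4. The slice grid[1][1:3] selects indices [1, 2] (1->15, 2->8), giving [15, 8].

[15, 8]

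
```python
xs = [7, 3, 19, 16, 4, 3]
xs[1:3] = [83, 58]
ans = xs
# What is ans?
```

xs starts as [7, 3, 19, 16, 4, 3] (length 6). The slice xs[1:3] covers indices [1, 2] with values [3, 19]. Replacing that slice with [83, 58] (same length) produces [7, 83, 58, 16, 4, 3].

[7, 83, 58, 16, 4, 3]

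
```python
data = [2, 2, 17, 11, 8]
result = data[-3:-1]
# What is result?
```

data has length 5. The slice data[-3:-1] selects indices [2, 3] (2->17, 3->11), giving [17, 11].

[17, 11]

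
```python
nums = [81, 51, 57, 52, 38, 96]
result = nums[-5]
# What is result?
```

nums has length 6. Negative index -5 maps to positive index 6 + (-5) = 1. nums[1] = 51.

51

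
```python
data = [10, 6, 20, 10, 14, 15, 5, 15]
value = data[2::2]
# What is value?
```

data has length 8. The slice data[2::2] selects indices [2, 4, 6] (2->20, 4->14, 6->5), giving [20, 14, 5].

[20, 14, 5]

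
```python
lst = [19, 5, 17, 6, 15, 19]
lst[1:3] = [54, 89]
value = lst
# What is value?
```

lst starts as [19, 5, 17, 6, 15, 19] (length 6). The slice lst[1:3] covers indices [1, 2] with values [5, 17]. Replacing that slice with [54, 89] (same length) produces [19, 54, 89, 6, 15, 19].

[19, 54, 89, 6, 15, 19]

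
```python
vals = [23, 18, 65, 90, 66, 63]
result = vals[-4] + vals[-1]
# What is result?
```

vals has length 6. Negative index -4 maps to positive index 6 + (-4) = 2. vals[2] = 65.
vals has length 6. Negative index -1 maps to positive index 6 + (-1) = 5. vals[5] = 63.
Sum: 65 + 63 = 128.

128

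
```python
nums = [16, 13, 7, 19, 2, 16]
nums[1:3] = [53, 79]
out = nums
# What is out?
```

nums starts as [16, 13, 7, 19, 2, 16] (length 6). The slice nums[1:3] covers indices [1, 2] with values [13, 7]. Replacing that slice with [53, 79] (same length) produces [16, 53, 79, 19, 2, 16].

[16, 53, 79, 19, 2, 16]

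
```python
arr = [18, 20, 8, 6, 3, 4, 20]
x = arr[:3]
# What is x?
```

arr has length 7. The slice arr[:3] selects indices [0, 1, 2] (0->18, 1->20, 2->8), giving [18, 20, 8].

[18, 20, 8]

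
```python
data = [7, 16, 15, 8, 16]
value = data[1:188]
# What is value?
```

data has length 5. The slice data[1:188] selects indices [1, 2, 3, 4] (1->16, 2->15, 3->8, 4->16), giving [16, 15, 8, 16].

[16, 15, 8, 16]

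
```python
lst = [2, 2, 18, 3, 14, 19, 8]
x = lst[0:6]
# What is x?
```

lst has length 7. The slice lst[0:6] selects indices [0, 1, 2, 3, 4, 5] (0->2, 1->2, 2->18, 3->3, 4->14, 5->19), giving [2, 2, 18, 3, 14, 19].

[2, 2, 18, 3, 14, 19]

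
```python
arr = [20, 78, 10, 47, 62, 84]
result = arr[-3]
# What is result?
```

arr has length 6. Negative index -3 maps to positive index 6 + (-3) = 3. arr[3] = 47.

47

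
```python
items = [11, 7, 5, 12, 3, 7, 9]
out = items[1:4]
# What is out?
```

items has length 7. The slice items[1:4] selects indices [1, 2, 3] (1->7, 2->5, 3->12), giving [7, 5, 12].

[7, 5, 12]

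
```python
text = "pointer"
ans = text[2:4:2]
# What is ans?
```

text has length 7. The slice text[2:4:2] selects indices [2] (2->'i'), giving 'i'.

'i'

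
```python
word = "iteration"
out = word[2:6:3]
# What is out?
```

word has length 9. The slice word[2:6:3] selects indices [2, 5] (2->'e', 5->'t'), giving 'et'.

'et'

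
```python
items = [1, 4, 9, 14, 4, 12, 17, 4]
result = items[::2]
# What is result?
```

items has length 8. The slice items[::2] selects indices [0, 2, 4, 6] (0->1, 2->9, 4->4, 6->17), giving [1, 9, 4, 17].

[1, 9, 4, 17]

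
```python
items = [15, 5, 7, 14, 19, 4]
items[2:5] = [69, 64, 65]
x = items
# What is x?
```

items starts as [15, 5, 7, 14, 19, 4] (length 6). The slice items[2:5] covers indices [2, 3, 4] with values [7, 14, 19]. Replacing that slice with [69, 64, 65] (same length) produces [15, 5, 69, 64, 65, 4].

[15, 5, 69, 64, 65, 4]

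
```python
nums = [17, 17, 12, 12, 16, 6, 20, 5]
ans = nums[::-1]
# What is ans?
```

nums has length 8. The slice nums[::-1] selects indices [7, 6, 5, 4, 3, 2, 1, 0] (7->5, 6->20, 5->6, 4->16, 3->12, 2->12, 1->17, 0->17), giving [5, 20, 6, 16, 12, 12, 17, 17].

[5, 20, 6, 16, 12, 12, 17, 17]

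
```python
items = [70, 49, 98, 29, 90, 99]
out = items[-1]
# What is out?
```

items has length 6. Negative index -1 maps to positive index 6 + (-1) = 5. items[5] = 99.

99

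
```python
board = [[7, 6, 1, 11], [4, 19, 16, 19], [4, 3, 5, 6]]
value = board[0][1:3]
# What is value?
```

board[0] = [7, 6, 1, 11]. board[0] has length 4. The slice board[0][1:3] selects indices [1, 2] (1->6, 2->1), giving [6, 1].

[6, 1]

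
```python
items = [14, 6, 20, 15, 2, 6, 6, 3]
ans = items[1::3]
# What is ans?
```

items has length 8. The slice items[1::3] selects indices [1, 4, 7] (1->6, 4->2, 7->3), giving [6, 2, 3].

[6, 2, 3]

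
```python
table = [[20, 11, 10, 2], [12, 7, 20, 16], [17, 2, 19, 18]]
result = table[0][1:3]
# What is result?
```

table[0] = [20, 11, 10, 2]. table[0] has length 4. The slice table[0][1:3] selects indices [1, 2] (1->11, 2->10), giving [11, 10].

[11, 10]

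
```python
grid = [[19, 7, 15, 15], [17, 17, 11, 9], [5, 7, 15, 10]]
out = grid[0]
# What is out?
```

grid has 3 rows. Row 0 is [19, 7, 15, 15].

[19, 7, 15, 15]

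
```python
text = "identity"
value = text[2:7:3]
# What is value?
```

text has length 8. The slice text[2:7:3] selects indices [2, 5] (2->'e', 5->'i'), giving 'ei'.

'ei'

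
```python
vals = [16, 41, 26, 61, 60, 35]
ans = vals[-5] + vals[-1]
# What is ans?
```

vals has length 6. Negative index -5 maps to positive index 6 + (-5) = 1. vals[1] = 41.
vals has length 6. Negative index -1 maps to positive index 6 + (-1) = 5. vals[5] = 35.
Sum: 41 + 35 = 76.

76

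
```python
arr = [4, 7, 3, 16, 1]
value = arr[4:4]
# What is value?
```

arr has length 5. The slice arr[4:4] resolves to an empty index range, so the result is [].

[]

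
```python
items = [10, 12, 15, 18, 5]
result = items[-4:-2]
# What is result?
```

items has length 5. The slice items[-4:-2] selects indices [1, 2] (1->12, 2->15), giving [12, 15].

[12, 15]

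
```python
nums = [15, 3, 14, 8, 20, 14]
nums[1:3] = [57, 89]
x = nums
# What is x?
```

nums starts as [15, 3, 14, 8, 20, 14] (length 6). The slice nums[1:3] covers indices [1, 2] with values [3, 14]. Replacing that slice with [57, 89] (same length) produces [15, 57, 89, 8, 20, 14].

[15, 57, 89, 8, 20, 14]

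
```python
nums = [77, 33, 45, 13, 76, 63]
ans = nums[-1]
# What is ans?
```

nums has length 6. Negative index -1 maps to positive index 6 + (-1) = 5. nums[5] = 63.

63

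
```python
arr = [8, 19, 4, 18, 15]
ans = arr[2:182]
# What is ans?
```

arr has length 5. The slice arr[2:182] selects indices [2, 3, 4] (2->4, 3->18, 4->15), giving [4, 18, 15].

[4, 18, 15]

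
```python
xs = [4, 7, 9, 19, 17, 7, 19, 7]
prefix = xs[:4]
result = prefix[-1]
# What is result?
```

xs has length 8. The slice xs[:4] selects indices [0, 1, 2, 3] (0->4, 1->7, 2->9, 3->19), giving [4, 7, 9, 19]. So prefix = [4, 7, 9, 19]. Then prefix[-1] = 19.

19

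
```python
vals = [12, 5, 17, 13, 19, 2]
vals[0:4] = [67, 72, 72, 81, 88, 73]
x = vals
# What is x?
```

vals starts as [12, 5, 17, 13, 19, 2] (length 6). The slice vals[0:4] covers indices [0, 1, 2, 3] with values [12, 5, 17, 13]. Replacing that slice with [67, 72, 72, 81, 88, 73] (different length) produces [67, 72, 72, 81, 88, 73, 19, 2].

[67, 72, 72, 81, 88, 73, 19, 2]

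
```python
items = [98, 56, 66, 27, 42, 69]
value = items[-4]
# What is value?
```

items has length 6. Negative index -4 maps to positive index 6 + (-4) = 2. items[2] = 66.

66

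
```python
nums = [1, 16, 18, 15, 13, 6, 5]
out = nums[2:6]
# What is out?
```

nums has length 7. The slice nums[2:6] selects indices [2, 3, 4, 5] (2->18, 3->15, 4->13, 5->6), giving [18, 15, 13, 6].

[18, 15, 13, 6]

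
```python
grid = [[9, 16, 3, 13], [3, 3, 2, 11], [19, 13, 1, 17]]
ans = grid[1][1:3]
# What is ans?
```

grid[1] = [3, 3, 2, 11]. grid[1] has length 4. The slice grid[1][1:3] selects indices [1, 2] (1->3, 2->2), giving [3, 2].

[3, 2]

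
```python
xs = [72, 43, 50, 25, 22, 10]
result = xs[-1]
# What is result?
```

xs has length 6. Negative index -1 maps to positive index 6 + (-1) = 5. xs[5] = 10.

10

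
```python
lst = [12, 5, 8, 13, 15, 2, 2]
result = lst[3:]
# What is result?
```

lst has length 7. The slice lst[3:] selects indices [3, 4, 5, 6] (3->13, 4->15, 5->2, 6->2), giving [13, 15, 2, 2].

[13, 15, 2, 2]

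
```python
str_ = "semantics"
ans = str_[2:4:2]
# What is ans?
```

str_ has length 9. The slice str_[2:4:2] selects indices [2] (2->'m'), giving 'm'.

'm'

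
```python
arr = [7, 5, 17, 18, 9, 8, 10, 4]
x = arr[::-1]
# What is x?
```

arr has length 8. The slice arr[::-1] selects indices [7, 6, 5, 4, 3, 2, 1, 0] (7->4, 6->10, 5->8, 4->9, 3->18, 2->17, 1->5, 0->7), giving [4, 10, 8, 9, 18, 17, 5, 7].

[4, 10, 8, 9, 18, 17, 5, 7]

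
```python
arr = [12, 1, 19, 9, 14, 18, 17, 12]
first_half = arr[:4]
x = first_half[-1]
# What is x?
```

arr has length 8. The slice arr[:4] selects indices [0, 1, 2, 3] (0->12, 1->1, 2->19, 3->9), giving [12, 1, 19, 9]. So first_half = [12, 1, 19, 9]. Then first_half[-1] = 9.

9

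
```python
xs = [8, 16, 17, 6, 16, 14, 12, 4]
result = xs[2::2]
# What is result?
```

xs has length 8. The slice xs[2::2] selects indices [2, 4, 6] (2->17, 4->16, 6->12), giving [17, 16, 12].

[17, 16, 12]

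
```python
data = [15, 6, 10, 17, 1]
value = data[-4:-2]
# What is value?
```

data has length 5. The slice data[-4:-2] selects indices [1, 2] (1->6, 2->10), giving [6, 10].

[6, 10]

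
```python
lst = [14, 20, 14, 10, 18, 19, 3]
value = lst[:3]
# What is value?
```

lst has length 7. The slice lst[:3] selects indices [0, 1, 2] (0->14, 1->20, 2->14), giving [14, 20, 14].

[14, 20, 14]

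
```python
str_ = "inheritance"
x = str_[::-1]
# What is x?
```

str_ has length 11. The slice str_[::-1] selects indices [10, 9, 8, 7, 6, 5, 4, 3, 2, 1, 0] (10->'e', 9->'c', 8->'n', 7->'a', 6->'t', 5->'i', 4->'r', 3->'e', 2->'h', 1->'n', 0->'i'), giving 'ecnatirehni'.

'ecnatirehni'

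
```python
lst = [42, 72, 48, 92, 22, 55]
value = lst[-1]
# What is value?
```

lst has length 6. Negative index -1 maps to positive index 6 + (-1) = 5. lst[5] = 55.

55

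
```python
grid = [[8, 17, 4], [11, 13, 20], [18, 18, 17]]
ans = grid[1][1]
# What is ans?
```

grid[1] = [11, 13, 20]. Taking column 1 of that row yields 13.

13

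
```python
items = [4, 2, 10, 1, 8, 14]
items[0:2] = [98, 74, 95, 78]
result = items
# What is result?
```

items starts as [4, 2, 10, 1, 8, 14] (length 6). The slice items[0:2] covers indices [0, 1] with values [4, 2]. Replacing that slice with [98, 74, 95, 78] (different length) produces [98, 74, 95, 78, 10, 1, 8, 14].

[98, 74, 95, 78, 10, 1, 8, 14]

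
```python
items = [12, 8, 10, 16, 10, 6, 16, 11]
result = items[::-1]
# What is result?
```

items has length 8. The slice items[::-1] selects indices [7, 6, 5, 4, 3, 2, 1, 0] (7->11, 6->16, 5->6, 4->10, 3->16, 2->10, 1->8, 0->12), giving [11, 16, 6, 10, 16, 10, 8, 12].

[11, 16, 6, 10, 16, 10, 8, 12]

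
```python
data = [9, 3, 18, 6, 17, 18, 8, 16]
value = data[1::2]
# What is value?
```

data has length 8. The slice data[1::2] selects indices [1, 3, 5, 7] (1->3, 3->6, 5->18, 7->16), giving [3, 6, 18, 16].

[3, 6, 18, 16]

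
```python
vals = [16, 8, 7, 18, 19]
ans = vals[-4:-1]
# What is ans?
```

vals has length 5. The slice vals[-4:-1] selects indices [1, 2, 3] (1->8, 2->7, 3->18), giving [8, 7, 18].

[8, 7, 18]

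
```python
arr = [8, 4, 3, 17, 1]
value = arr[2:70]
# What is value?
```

arr has length 5. The slice arr[2:70] selects indices [2, 3, 4] (2->3, 3->17, 4->1), giving [3, 17, 1].

[3, 17, 1]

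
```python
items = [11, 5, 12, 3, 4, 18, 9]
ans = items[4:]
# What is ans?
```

items has length 7. The slice items[4:] selects indices [4, 5, 6] (4->4, 5->18, 6->9), giving [4, 18, 9].

[4, 18, 9]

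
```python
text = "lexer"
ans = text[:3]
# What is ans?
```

text has length 5. The slice text[:3] selects indices [0, 1, 2] (0->'l', 1->'e', 2->'x'), giving 'lex'.

'lex'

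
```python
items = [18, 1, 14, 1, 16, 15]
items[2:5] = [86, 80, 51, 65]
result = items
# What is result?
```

items starts as [18, 1, 14, 1, 16, 15] (length 6). The slice items[2:5] covers indices [2, 3, 4] with values [14, 1, 16]. Replacing that slice with [86, 80, 51, 65] (different length) produces [18, 1, 86, 80, 51, 65, 15].

[18, 1, 86, 80, 51, 65, 15]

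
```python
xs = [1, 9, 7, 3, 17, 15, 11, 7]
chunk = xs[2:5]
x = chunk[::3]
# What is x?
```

xs has length 8. The slice xs[2:5] selects indices [2, 3, 4] (2->7, 3->3, 4->17), giving [7, 3, 17]. So chunk = [7, 3, 17]. chunk has length 3. The slice chunk[::3] selects indices [0] (0->7), giving [7].

[7]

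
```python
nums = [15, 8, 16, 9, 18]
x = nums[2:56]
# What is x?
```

nums has length 5. The slice nums[2:56] selects indices [2, 3, 4] (2->16, 3->9, 4->18), giving [16, 9, 18].

[16, 9, 18]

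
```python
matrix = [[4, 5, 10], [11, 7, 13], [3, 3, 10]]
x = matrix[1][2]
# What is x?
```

matrix[1] = [11, 7, 13]. Taking column 2 of that row yields 13.

13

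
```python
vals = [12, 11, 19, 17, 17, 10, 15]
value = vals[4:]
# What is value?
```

vals has length 7. The slice vals[4:] selects indices [4, 5, 6] (4->17, 5->10, 6->15), giving [17, 10, 15].

[17, 10, 15]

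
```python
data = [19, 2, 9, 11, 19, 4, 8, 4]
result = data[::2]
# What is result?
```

data has length 8. The slice data[::2] selects indices [0, 2, 4, 6] (0->19, 2->9, 4->19, 6->8), giving [19, 9, 19, 8].

[19, 9, 19, 8]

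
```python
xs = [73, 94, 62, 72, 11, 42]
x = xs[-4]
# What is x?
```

xs has length 6. Negative index -4 maps to positive index 6 + (-4) = 2. xs[2] = 62.

62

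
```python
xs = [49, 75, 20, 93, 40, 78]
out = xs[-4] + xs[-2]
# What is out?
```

xs has length 6. Negative index -4 maps to positive index 6 + (-4) = 2. xs[2] = 20.
xs has length 6. Negative index -2 maps to positive index 6 + (-2) = 4. xs[4] = 40.
Sum: 20 + 40 = 60.

60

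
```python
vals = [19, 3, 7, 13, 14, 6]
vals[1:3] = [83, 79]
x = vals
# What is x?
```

vals starts as [19, 3, 7, 13, 14, 6] (length 6). The slice vals[1:3] covers indices [1, 2] with values [3, 7]. Replacing that slice with [83, 79] (same length) produces [19, 83, 79, 13, 14, 6].

[19, 83, 79, 13, 14, 6]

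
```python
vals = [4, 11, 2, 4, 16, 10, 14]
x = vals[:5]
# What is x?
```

vals has length 7. The slice vals[:5] selects indices [0, 1, 2, 3, 4] (0->4, 1->11, 2->2, 3->4, 4->16), giving [4, 11, 2, 4, 16].

[4, 11, 2, 4, 16]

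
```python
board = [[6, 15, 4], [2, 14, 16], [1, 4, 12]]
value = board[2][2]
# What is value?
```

board[2] = [1, 4, 12]. Taking column 2 of that row yields 12.

12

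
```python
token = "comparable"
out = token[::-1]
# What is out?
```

token has length 10. The slice token[::-1] selects indices [9, 8, 7, 6, 5, 4, 3, 2, 1, 0] (9->'e', 8->'l', 7->'b', 6->'a', 5->'r', 4->'a', 3->'p', 2->'m', 1->'o', 0->'c'), giving 'elbarapmoc'.

'elbarapmoc'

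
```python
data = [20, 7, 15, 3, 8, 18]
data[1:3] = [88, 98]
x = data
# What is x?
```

data starts as [20, 7, 15, 3, 8, 18] (length 6). The slice data[1:3] covers indices [1, 2] with values [7, 15]. Replacing that slice with [88, 98] (same length) produces [20, 88, 98, 3, 8, 18].

[20, 88, 98, 3, 8, 18]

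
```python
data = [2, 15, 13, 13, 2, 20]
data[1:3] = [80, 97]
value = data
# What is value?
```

data starts as [2, 15, 13, 13, 2, 20] (length 6). The slice data[1:3] covers indices [1, 2] with values [15, 13]. Replacing that slice with [80, 97] (same length) produces [2, 80, 97, 13, 2, 20].

[2, 80, 97, 13, 2, 20]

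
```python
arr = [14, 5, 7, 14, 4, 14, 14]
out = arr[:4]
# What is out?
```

arr has length 7. The slice arr[:4] selects indices [0, 1, 2, 3] (0->14, 1->5, 2->7, 3->14), giving [14, 5, 7, 14].

[14, 5, 7, 14]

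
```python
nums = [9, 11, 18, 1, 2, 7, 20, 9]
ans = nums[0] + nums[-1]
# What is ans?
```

nums has length 8. nums[0] = 9.
nums has length 8. Negative index -1 maps to positive index 8 + (-1) = 7. nums[7] = 9.
Sum: 9 + 9 = 18.

18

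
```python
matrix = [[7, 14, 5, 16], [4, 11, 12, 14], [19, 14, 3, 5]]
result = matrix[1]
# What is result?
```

matrix has 3 rows. Row 1 is [4, 11, 12, 14].

[4, 11, 12, 14]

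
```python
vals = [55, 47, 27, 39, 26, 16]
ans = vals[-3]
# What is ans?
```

vals has length 6. Negative index -3 maps to positive index 6 + (-3) = 3. vals[3] = 39.

39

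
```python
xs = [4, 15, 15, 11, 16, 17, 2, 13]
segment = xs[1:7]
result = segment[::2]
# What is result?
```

xs has length 8. The slice xs[1:7] selects indices [1, 2, 3, 4, 5, 6] (1->15, 2->15, 3->11, 4->16, 5->17, 6->2), giving [15, 15, 11, 16, 17, 2]. So segment = [15, 15, 11, 16, 17, 2]. segment has length 6. The slice segment[::2] selects indices [0, 2, 4] (0->15, 2->11, 4->17), giving [15, 11, 17].

[15, 11, 17]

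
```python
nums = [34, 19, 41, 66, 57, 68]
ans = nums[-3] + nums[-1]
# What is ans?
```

nums has length 6. Negative index -3 maps to positive index 6 + (-3) = 3. nums[3] = 66.
nums has length 6. Negative index -1 maps to positive index 6 + (-1) = 5. nums[5] = 68.
Sum: 66 + 68 = 134.

134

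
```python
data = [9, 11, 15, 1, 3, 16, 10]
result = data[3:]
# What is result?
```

data has length 7. The slice data[3:] selects indices [3, 4, 5, 6] (3->1, 4->3, 5->16, 6->10), giving [1, 3, 16, 10].

[1, 3, 16, 10]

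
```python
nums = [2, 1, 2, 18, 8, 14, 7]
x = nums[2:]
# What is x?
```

nums has length 7. The slice nums[2:] selects indices [2, 3, 4, 5, 6] (2->2, 3->18, 4->8, 5->14, 6->7), giving [2, 18, 8, 14, 7].

[2, 18, 8, 14, 7]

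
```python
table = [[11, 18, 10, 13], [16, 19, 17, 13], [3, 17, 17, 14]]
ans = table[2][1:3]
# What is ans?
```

table[2] = [3, 17, 17, 14]. table[2] has length 4. The slice table[2][1:3] selects indices [1, 2] (1->17, 2->17), giving [17, 17].

[17, 17]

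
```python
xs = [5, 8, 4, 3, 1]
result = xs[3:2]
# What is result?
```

xs has length 5. The slice xs[3:2] resolves to an empty index range, so the result is [].

[]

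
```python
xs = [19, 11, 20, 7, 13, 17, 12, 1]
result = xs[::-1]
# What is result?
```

xs has length 8. The slice xs[::-1] selects indices [7, 6, 5, 4, 3, 2, 1, 0] (7->1, 6->12, 5->17, 4->13, 3->7, 2->20, 1->11, 0->19), giving [1, 12, 17, 13, 7, 20, 11, 19].

[1, 12, 17, 13, 7, 20, 11, 19]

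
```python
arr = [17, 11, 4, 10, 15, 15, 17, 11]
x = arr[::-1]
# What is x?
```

arr has length 8. The slice arr[::-1] selects indices [7, 6, 5, 4, 3, 2, 1, 0] (7->11, 6->17, 5->15, 4->15, 3->10, 2->4, 1->11, 0->17), giving [11, 17, 15, 15, 10, 4, 11, 17].

[11, 17, 15, 15, 10, 4, 11, 17]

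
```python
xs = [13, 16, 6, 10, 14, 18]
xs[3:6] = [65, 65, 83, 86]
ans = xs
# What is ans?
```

xs starts as [13, 16, 6, 10, 14, 18] (length 6). The slice xs[3:6] covers indices [3, 4, 5] with values [10, 14, 18]. Replacing that slice with [65, 65, 83, 86] (different length) produces [13, 16, 6, 65, 65, 83, 86].

[13, 16, 6, 65, 65, 83, 86]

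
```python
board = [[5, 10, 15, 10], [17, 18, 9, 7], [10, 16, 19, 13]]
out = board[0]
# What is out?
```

board has 3 rows. Row 0 is [5, 10, 15, 10].

[5, 10, 15, 10]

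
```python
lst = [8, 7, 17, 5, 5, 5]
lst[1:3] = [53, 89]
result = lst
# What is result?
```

lst starts as [8, 7, 17, 5, 5, 5] (length 6). The slice lst[1:3] covers indices [1, 2] with values [7, 17]. Replacing that slice with [53, 89] (same length) produces [8, 53, 89, 5, 5, 5].

[8, 53, 89, 5, 5, 5]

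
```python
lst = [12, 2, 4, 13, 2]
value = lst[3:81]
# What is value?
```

lst has length 5. The slice lst[3:81] selects indices [3, 4] (3->13, 4->2), giving [13, 2].

[13, 2]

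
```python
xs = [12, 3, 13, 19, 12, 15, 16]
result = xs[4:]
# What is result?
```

xs has length 7. The slice xs[4:] selects indices [4, 5, 6] (4->12, 5->15, 6->16), giving [12, 15, 16].

[12, 15, 16]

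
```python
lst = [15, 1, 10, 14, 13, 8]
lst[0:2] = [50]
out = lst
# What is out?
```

lst starts as [15, 1, 10, 14, 13, 8] (length 6). The slice lst[0:2] covers indices [0, 1] with values [15, 1]. Replacing that slice with [50] (different length) produces [50, 10, 14, 13, 8].

[50, 10, 14, 13, 8]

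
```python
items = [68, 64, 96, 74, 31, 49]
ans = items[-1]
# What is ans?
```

items has length 6. Negative index -1 maps to positive index 6 + (-1) = 5. items[5] = 49.

49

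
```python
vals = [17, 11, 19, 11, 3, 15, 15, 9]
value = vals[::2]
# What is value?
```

vals has length 8. The slice vals[::2] selects indices [0, 2, 4, 6] (0->17, 2->19, 4->3, 6->15), giving [17, 19, 3, 15].

[17, 19, 3, 15]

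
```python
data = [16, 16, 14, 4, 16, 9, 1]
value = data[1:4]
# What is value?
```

data has length 7. The slice data[1:4] selects indices [1, 2, 3] (1->16, 2->14, 3->4), giving [16, 14, 4].

[16, 14, 4]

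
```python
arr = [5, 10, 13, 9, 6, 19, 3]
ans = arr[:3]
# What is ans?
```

arr has length 7. The slice arr[:3] selects indices [0, 1, 2] (0->5, 1->10, 2->13), giving [5, 10, 13].

[5, 10, 13]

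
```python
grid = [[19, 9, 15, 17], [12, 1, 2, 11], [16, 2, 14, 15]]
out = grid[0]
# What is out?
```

grid has 3 rows. Row 0 is [19, 9, 15, 17].

[19, 9, 15, 17]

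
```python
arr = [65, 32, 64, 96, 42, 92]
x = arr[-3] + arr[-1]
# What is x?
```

arr has length 6. Negative index -3 maps to positive index 6 + (-3) = 3. arr[3] = 96.
arr has length 6. Negative index -1 maps to positive index 6 + (-1) = 5. arr[5] = 92.
Sum: 96 + 92 = 188.

188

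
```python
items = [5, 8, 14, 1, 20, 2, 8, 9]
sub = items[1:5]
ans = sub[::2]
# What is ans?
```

items has length 8. The slice items[1:5] selects indices [1, 2, 3, 4] (1->8, 2->14, 3->1, 4->20), giving [8, 14, 1, 20]. So sub = [8, 14, 1, 20]. sub has length 4. The slice sub[::2] selects indices [0, 2] (0->8, 2->1), giving [8, 1].

[8, 1]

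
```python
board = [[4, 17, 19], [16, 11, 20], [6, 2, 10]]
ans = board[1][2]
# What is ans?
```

board[1] = [16, 11, 20]. Taking column 2 of that row yields 20.

20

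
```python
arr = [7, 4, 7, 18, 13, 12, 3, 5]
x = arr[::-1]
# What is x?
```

arr has length 8. The slice arr[::-1] selects indices [7, 6, 5, 4, 3, 2, 1, 0] (7->5, 6->3, 5->12, 4->13, 3->18, 2->7, 1->4, 0->7), giving [5, 3, 12, 13, 18, 7, 4, 7].

[5, 3, 12, 13, 18, 7, 4, 7]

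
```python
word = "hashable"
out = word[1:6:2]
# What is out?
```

word has length 8. The slice word[1:6:2] selects indices [1, 3, 5] (1->'a', 3->'h', 5->'b'), giving 'ahb'.

'ahb'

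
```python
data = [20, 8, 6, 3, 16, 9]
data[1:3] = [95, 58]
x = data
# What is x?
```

data starts as [20, 8, 6, 3, 16, 9] (length 6). The slice data[1:3] covers indices [1, 2] with values [8, 6]. Replacing that slice with [95, 58] (same length) produces [20, 95, 58, 3, 16, 9].

[20, 95, 58, 3, 16, 9]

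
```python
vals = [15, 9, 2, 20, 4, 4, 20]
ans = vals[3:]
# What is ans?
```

vals has length 7. The slice vals[3:] selects indices [3, 4, 5, 6] (3->20, 4->4, 5->4, 6->20), giving [20, 4, 4, 20].

[20, 4, 4, 20]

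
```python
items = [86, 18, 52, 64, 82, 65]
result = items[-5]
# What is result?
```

items has length 6. Negative index -5 maps to positive index 6 + (-5) = 1. items[1] = 18.

18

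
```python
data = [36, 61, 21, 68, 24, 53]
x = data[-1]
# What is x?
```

data has length 6. Negative index -1 maps to positive index 6 + (-1) = 5. data[5] = 53.

53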